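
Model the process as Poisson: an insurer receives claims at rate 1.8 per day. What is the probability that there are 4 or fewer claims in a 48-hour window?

0.7064

Over the interval, μ = 1.8 × 2 = 3.6 (a 48-hour window = 2 days).
P(N ≤ 4) = Σ_{j=0}^{4} e^(−μ) μ^j/j! ≈ 0.7064.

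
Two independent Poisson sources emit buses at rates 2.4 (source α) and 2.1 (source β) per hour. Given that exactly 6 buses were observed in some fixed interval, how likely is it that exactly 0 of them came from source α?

Given the total, each event is independently from source α with probability p = λ_α/(λ_α+λ_β) = 2.4/4.5 ≈ 0.5333.
So K ~ Binomial(6, 2.4/4.5): P(K = 0) = C(6,0) · (2.4/4.5)^0 · (2.1/4.5)^6 ≈ 0.0103.

0.0103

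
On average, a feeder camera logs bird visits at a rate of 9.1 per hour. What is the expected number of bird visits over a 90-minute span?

13.65

E[N] = λt = 9.1 × 1.5 = 13.65 (a 90-minute span = 1.5 hours).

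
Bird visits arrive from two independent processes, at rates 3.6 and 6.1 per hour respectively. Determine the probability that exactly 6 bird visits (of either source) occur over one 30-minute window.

Independent Poisson processes superpose: combined rate λ = 3.6 + 6.1 = 9.7 per hour.
Over the interval, μ = 9.7 × 0.5 = 4.85 (a 30-minute window = 0.5 hours).
P(N = 6) = e^(−4.85) · 4.85^6/6! ≈ 0.1415.

0.1415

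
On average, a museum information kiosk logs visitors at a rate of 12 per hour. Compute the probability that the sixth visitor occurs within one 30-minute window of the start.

Over the interval, μ = 12 × 0.5 = 6 (a 30-minute window = 0.5 hours).
The sixth arrival falls in the interval iff at least 6 events occur there: P(S_6 ≤ t) = P(N ≥ 6) = 1 − P(N ≤ 5) ≈ 0.5543.

0.5543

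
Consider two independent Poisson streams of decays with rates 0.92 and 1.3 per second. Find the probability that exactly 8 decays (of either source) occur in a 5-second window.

0.0864

Independent Poisson processes superpose: combined rate λ = 0.92 + 1.3 = 2.22 per second.
Over the interval, μ = 2.22 × 5 = 11.1 (a 5-second window = 5 seconds).
P(N = 8) = e^(−11.1) · 11.1^8/8! ≈ 0.0864.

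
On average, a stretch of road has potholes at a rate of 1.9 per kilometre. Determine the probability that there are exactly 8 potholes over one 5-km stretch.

Over the interval, μ = 1.9 × 5 = 9.5 (a 5-km stretch = 5 kilometres).
P(N = 8) = e^(−μ) μ^8/8! = e^(−9.5) · 9.5^8/40320 ≈ 0.1232.

0.1232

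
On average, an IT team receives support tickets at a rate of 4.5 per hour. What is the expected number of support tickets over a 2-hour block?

E[N] = λt = 4.5 × 2 = 9 (a 2-hour block = 2 hours).

9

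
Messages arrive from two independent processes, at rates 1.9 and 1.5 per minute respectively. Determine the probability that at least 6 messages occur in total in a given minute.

Independent Poisson processes superpose: combined rate λ = 1.9 + 1.5 = 3.4 per minute.
So μ = 3.4.
P(N ≥ 6) = 1 − P(N ≤ 5) ≈ 0.1295.

0.1295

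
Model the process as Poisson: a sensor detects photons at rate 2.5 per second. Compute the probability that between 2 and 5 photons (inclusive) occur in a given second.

0.6707

With mean μ = 2.5 per second,
P(2 ≤ N ≤ 5) = Σ_{j=2}^{5} e^(−2.5) · 2.5^j/j! ≈ 0.6707.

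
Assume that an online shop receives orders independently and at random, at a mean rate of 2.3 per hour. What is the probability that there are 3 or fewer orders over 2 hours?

Over the interval, μ = 2.3 × 2 = 4.6 (2 hours).
P(N ≤ 3) = Σ_{j=0}^{3} e^(−μ) μ^j/j! ≈ 0.3257.

0.3257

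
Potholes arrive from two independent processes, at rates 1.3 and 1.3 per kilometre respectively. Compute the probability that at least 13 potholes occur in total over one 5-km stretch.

0.5369

Independent Poisson processes superpose: combined rate λ = 1.3 + 1.3 = 2.6 per kilometre.
Over the interval, μ = 2.6 × 5 = 13 (a 5-km stretch = 5 kilometres).
P(N ≥ 13) = 1 − P(N ≤ 12) ≈ 0.5369.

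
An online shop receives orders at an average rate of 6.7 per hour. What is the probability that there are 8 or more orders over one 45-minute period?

0.1360

Over the interval, μ = 6.7 × 0.75 = 5.025 (a 45-minute period = 0.75 hours).
P(N ≥ 8) = 1 − P(N ≤ 7) = 1 − Σ_{j=0}^{7} e^(−μ) μ^j/j! ≈ 0.1360.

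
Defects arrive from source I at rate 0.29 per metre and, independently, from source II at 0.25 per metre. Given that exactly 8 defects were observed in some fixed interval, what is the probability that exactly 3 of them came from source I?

Given the total, each event is independently from source I with probability p = λ_I/(λ_I+λ_II) = 0.29/0.54 ≈ 0.5370.
So K ~ Binomial(8, 0.29/0.54): P(K = 3) = C(8,3) · (0.29/0.54)^3 · (0.25/0.54)^5 ≈ 0.1845.

0.1845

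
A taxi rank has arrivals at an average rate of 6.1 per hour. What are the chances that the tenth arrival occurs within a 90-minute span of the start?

Over the interval, μ = 6.1 × 1.5 = 9.15 (a 90-minute span = 1.5 hours).
The tenth arrival falls in the interval iff at least 10 events occur there: P(S_10 ≤ t) = P(N ≥ 10) = 1 − P(N ≤ 9) ≈ 0.4323.

0.4323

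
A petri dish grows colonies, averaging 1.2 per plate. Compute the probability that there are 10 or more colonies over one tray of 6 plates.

0.1904

Over the interval, μ = 1.2 × 6 = 7.2 (a tray of 6 plates = 6 plates).
P(N ≥ 10) = 1 − P(N ≤ 9) = 1 − Σ_{j=0}^{9} e^(−μ) μ^j/j! ≈ 0.1904.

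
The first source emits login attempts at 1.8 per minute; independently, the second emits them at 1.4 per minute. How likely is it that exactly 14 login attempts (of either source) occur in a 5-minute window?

0.0930

Independent Poisson processes superpose: combined rate λ = 1.8 + 1.4 = 3.2 per minute.
Over the interval, μ = 3.2 × 5 = 16 (a 5-minute window = 5 minutes).
P(N = 14) = e^(−16) · 16^14/14! ≈ 0.0930.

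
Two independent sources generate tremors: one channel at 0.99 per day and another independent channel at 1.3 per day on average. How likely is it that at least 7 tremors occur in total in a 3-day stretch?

Independent Poisson processes superpose: combined rate λ = 0.99 + 1.3 = 2.29 per day.
Over the interval, μ = 2.29 × 3 = 6.87 (a 3-day stretch = 3 days).
P(N ≥ 7) = 1 − P(N ≤ 6) ≈ 0.5307.

0.5307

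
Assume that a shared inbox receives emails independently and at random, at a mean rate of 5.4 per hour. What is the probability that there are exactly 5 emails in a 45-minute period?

0.1582

Over the interval, μ = 5.4 × 0.75 = 4.05 (a 45-minute period = 0.75 hours).
P(N = 5) = e^(−μ) μ^5/5! = e^(−4.05) · 4.05^5/120 ≈ 0.1582.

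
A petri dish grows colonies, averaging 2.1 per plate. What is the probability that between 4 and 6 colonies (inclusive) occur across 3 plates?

Over the interval, μ = 2.1 × 3 = 6.3 (3 plates).
P(4 ≤ N ≤ 6) = Σ_{j=4}^{6} e^(−6.3) · 6.3^j/j! ≈ 0.4319.

0.4319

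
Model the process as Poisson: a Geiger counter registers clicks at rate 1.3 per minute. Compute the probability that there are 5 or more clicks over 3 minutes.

Over the interval, μ = 1.3 × 3 = 3.9 (3 minutes).
P(N ≥ 5) = 1 − P(N ≤ 4) = 1 − Σ_{j=0}^{4} e^(−μ) μ^j/j! ≈ 0.3516.

0.3516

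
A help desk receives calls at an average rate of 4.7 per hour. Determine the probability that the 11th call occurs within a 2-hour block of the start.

Over the interval, μ = 4.7 × 2 = 9.4 (a 2-hour block = 2 hours).
The 11th arrival falls in the interval iff at least 11 events occur there: P(S_11 ≤ t) = P(N ≥ 11) = 1 − P(N ≤ 10) ≈ 0.3424.

0.3424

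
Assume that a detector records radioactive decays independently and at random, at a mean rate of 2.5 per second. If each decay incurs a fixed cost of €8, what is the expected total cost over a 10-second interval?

€200

E[N] = 2.5 × 10 = 25 (a 10-second interval = 10 seconds); E[cost] = 25 × €8 = €200.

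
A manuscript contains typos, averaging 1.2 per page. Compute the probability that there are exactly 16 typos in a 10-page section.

0.0543

Over the interval, μ = 1.2 × 10 = 12 (a 10-page section = 10 pages).
P(N = 16) = e^(−μ) μ^16/16! = e^(−12) · 12^16/20922789888000 ≈ 0.0543.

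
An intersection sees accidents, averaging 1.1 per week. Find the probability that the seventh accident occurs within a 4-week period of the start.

0.1564

Over the interval, μ = 1.1 × 4 = 4.4 (a 4-week period = 4 weeks).
The seventh arrival falls in the interval iff at least 7 events occur there: P(S_7 ≤ t) = P(N ≥ 7) = 1 − P(N ≤ 6) ≈ 0.1564.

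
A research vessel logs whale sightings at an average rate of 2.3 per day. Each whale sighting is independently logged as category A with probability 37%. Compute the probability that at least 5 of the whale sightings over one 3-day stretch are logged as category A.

0.1160

Thinning: the whale sightings that are logged as category A themselves form a Poisson process with rate 0.37 × 2.3 = 0.851 per day.
Over the interval, μ = 0.851 × 3 = 2.553 (a 3-day stretch = 3 days).
P(N ≥ 5) = 1 − P(N ≤ 4) ≈ 0.1160.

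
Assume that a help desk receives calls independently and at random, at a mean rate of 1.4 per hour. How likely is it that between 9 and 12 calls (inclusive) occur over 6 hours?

0.3781

Over the interval, μ = 1.4 × 6 = 8.4 (6 hours).
P(9 ≤ N ≤ 12) = Σ_{j=9}^{12} e^(−8.4) · 8.4^j/j! ≈ 0.3781.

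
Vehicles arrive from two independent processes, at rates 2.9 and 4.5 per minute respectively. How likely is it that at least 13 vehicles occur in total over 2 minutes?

0.7155

Independent Poisson processes superpose: combined rate λ = 2.9 + 4.5 = 7.4 per minute.
Over the interval, μ = 7.4 × 2 = 14.8 (2 minutes).
P(N ≥ 13) = 1 − P(N ≤ 12) ≈ 0.7155.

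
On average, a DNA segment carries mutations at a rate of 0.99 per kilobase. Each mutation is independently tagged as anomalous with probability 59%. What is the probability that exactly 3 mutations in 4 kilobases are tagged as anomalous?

0.2055

Thinning: the mutations that are tagged as anomalous themselves form a Poisson process with rate 0.59 × 0.99 = 0.5841 per kilobase.
Over the interval, μ = 0.5841 × 4 = 2.3364 (4 kilobases).
P(N = 3) = e^(−2.3364) · 2.3364^3/3! ≈ 0.2055.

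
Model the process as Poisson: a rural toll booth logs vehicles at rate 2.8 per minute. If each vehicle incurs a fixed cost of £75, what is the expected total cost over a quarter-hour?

£3150

E[N] = 2.8 × 15 = 42 (a quarter-hour = 15 minutes); E[cost] = 42 × £75 = £3150.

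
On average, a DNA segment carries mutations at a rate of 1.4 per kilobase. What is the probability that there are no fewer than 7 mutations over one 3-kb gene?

0.1325

Over the interval, μ = 1.4 × 3 = 4.2 (a 3-kb gene = 3 kilobases).
P(N ≥ 7) = 1 − P(N ≤ 6) = 1 − Σ_{j=0}^{6} e^(−μ) μ^j/j! ≈ 0.1325.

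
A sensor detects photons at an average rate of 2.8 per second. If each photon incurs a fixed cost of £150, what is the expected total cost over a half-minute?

E[N] = 2.8 × 30 = 84 (a half-minute = 30 seconds); E[cost] = 84 × £150 = £12600.

£12600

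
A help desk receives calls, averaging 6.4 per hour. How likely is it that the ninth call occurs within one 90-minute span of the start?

Over the interval, μ = 6.4 × 1.5 = 9.6 (a 90-minute span = 1.5 hours).
The ninth arrival falls in the interval iff at least 9 events occur there: P(S_9 ≤ t) = P(N ≥ 9) = 1 − P(N ≤ 8) ≈ 0.6204.

0.6204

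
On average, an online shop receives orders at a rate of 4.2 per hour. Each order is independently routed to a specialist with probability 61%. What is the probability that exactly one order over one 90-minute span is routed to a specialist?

Thinning: the orders that are routed to a specialist themselves form a Poisson process with rate 0.61 × 4.2 = 2.562 per hour.
Over the interval, μ = 2.562 × 1.5 = 3.843 (a 90-minute span = 1.5 hours).
P(N = 1) = e^(−3.843) · 3.843^1/1! ≈ 0.0824.

0.0824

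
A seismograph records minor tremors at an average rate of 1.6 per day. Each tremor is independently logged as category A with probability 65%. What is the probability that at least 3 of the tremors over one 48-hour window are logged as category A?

Thinning: the tremors that are logged as category A themselves form a Poisson process with rate 0.65 × 1.6 = 1.04 per day.
Over the interval, μ = 1.04 × 2 = 2.08 (a 48-hour window = 2 days).
P(N ≥ 3) = 1 − P(N ≤ 2) ≈ 0.3450.

0.3450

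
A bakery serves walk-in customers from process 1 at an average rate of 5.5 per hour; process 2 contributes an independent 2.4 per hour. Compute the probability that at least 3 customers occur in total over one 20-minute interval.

0.4899

Independent Poisson processes superpose: combined rate λ = 5.5 + 2.4 = 7.9 per hour.
Over the interval, μ = 7.9 × 1/3 ≈ 2.63333 (a 20-minute interval = 1/3 hours).
P(N ≥ 3) = 1 − P(N ≤ 2) ≈ 0.4899.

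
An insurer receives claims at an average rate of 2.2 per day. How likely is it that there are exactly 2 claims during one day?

0.2681

With mean μ = 2.2 per day,
P(N = 2) = e^(−μ) μ^2/2! = e^(−2.2) · 2.2^2/2 ≈ 0.2681.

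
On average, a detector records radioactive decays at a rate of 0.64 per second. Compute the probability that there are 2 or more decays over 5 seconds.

Over the interval, μ = 0.64 × 5 = 3.2 (5 seconds).
P(N ≥ 2) = 1 − P(N ≤ 1) = 1 − Σ_{j=0}^{1} e^(−μ) μ^j/j! ≈ 0.8288.

0.8288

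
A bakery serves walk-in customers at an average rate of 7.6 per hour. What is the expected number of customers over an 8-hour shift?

E[N] = λt = 7.6 × 8 = 60.8 (an 8-hour shift = 8 hours).

60.8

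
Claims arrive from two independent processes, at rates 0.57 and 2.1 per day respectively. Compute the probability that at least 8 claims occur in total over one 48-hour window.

Independent Poisson processes superpose: combined rate λ = 0.57 + 2.1 = 2.67 per day.
Over the interval, μ = 2.67 × 2 = 5.34 (a 48-hour window = 2 days).
P(N ≥ 8) = 1 − P(N ≤ 7) ≈ 0.1712.

0.1712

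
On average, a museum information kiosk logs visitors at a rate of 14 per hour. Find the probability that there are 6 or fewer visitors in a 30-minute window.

Over the interval, μ = 14 × 0.5 = 7 (a 30-minute window = 0.5 hours).
P(N ≤ 6) = Σ_{j=0}^{6} e^(−μ) μ^j/j! ≈ 0.4497.

0.4497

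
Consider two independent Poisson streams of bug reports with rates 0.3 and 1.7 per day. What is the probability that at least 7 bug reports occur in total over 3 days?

Independent Poisson processes superpose: combined rate λ = 0.3 + 1.7 = 2 per day.
Over the interval, μ = 2 × 3 = 6 (3 days).
P(N ≥ 7) = 1 − P(N ≤ 6) ≈ 0.3937.

0.3937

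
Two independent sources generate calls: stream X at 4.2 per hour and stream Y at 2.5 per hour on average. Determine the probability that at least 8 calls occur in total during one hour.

0.3567

Independent Poisson processes superpose: combined rate λ = 4.2 + 2.5 = 6.7 per hour.
So μ = 6.7.
P(N ≥ 8) = 1 − P(N ≤ 7) ≈ 0.3567.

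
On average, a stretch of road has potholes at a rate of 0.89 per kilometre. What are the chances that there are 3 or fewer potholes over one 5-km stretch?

Over the interval, μ = 0.89 × 5 = 4.45 (a 5-km stretch = 5 kilometres).
P(N ≤ 3) = Σ_{j=0}^{3} e^(−μ) μ^j/j! ≈ 0.3508.

0.3508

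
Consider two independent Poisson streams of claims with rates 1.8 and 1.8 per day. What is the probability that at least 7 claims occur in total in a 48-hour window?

0.5796

Independent Poisson processes superpose: combined rate λ = 1.8 + 1.8 = 3.6 per day.
Over the interval, μ = 3.6 × 2 = 7.2 (a 48-hour window = 2 days).
P(N ≥ 7) = 1 − P(N ≤ 6) ≈ 0.5796.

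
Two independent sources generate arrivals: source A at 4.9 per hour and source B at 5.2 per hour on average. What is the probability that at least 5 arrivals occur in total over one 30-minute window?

Independent Poisson processes superpose: combined rate λ = 4.9 + 5.2 = 10.1 per hour.
Over the interval, μ = 10.1 × 0.5 = 5.05 (a 30-minute window = 0.5 hours).
P(N ≥ 5) = 1 − P(N ≤ 4) ≈ 0.5682.

0.5682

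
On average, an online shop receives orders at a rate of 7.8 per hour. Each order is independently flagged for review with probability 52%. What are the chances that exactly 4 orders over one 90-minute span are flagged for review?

Thinning: the orders that are flagged for review themselves form a Poisson process with rate 0.52 × 7.8 = 4.056 per hour.
Over the interval, μ = 4.056 × 1.5 = 6.084 (a 90-minute span = 1.5 hours).
P(N = 4) = e^(−6.084) · 6.084^4/4! ≈ 0.1301.

0.1301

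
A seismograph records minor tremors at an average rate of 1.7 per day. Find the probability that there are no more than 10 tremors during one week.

Over the interval, μ = 1.7 × 7 = 11.9 (a week = 7 days).
P(N ≤ 10) = Σ_{j=0}^{10} e^(−μ) μ^j/j! ≈ 0.3578.

0.3578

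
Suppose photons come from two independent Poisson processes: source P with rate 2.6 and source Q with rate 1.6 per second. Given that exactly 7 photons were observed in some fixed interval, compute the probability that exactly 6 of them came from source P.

Given the total, each event is independently from source P with probability p = λ_P/(λ_P+λ_Q) = 2.6/4.2 ≈ 0.6190.
So K ~ Binomial(7, 2.6/4.2): P(K = 6) = C(7,6) · (2.6/4.2)^6 · (1.6/4.2)^1 ≈ 0.1501.

0.1501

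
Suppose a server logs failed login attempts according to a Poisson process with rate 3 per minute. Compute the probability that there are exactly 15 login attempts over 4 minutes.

Over the interval, μ = 3 × 4 = 12 (4 minutes).
P(N = 15) = e^(−μ) μ^15/15! = e^(−12) · 12^15/1307674368000 ≈ 0.0724.

0.0724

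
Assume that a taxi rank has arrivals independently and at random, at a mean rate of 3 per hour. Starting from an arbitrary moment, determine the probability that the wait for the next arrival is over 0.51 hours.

0.2165

The wait for the next event is exponential with rate λ = 3 per hour.
P(T > 0.51) = e^(−λt) = e^(−3 × 0.51) = e^(−1.53) ≈ 0.2165.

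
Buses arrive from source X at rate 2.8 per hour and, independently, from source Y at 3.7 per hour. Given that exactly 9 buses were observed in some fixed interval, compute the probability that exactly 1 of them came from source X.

0.0427

Given the total, each event is independently from source X with probability p = λ_X/(λ_X+λ_Y) = 2.8/6.5 ≈ 0.4308.
So K ~ Binomial(9, 2.8/6.5): P(K = 1) = C(9,1) · (2.8/6.5)^1 · (3.7/6.5)^8 ≈ 0.0427.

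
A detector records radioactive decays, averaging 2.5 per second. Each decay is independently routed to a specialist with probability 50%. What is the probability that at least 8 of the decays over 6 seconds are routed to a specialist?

Thinning: the decays that are routed to a specialist themselves form a Poisson process with rate 0.5 × 2.5 = 1.25 per second.
Over the interval, μ = 1.25 × 6 = 7.5 (6 seconds).
P(N ≥ 8) = 1 − P(N ≤ 7) ≈ 0.4754.

0.4754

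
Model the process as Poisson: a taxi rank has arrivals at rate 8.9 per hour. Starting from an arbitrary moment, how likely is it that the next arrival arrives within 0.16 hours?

0.7593

Inter-arrival times are exponential with rate λ = 8.9 per hour.
P(T ≤ 0.16) = 1 − e^(−λt) = 1 − e^(−8.9 × 0.16) = 1 − e^(−1.424) ≈ 0.7593.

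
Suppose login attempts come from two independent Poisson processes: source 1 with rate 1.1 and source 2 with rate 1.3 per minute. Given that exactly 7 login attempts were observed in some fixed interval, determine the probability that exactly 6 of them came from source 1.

Given the total, each event is independently from source 1 with probability p = λ_1/(λ_1+λ_2) = 1.1/2.4 ≈ 0.4583.
So K ~ Binomial(7, 1.1/2.4): P(K = 6) = C(7,6) · (1.1/2.4)^6 · (1.3/2.4)^1 ≈ 0.0351.

0.0351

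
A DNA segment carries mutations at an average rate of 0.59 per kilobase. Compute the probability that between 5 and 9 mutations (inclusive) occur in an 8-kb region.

0.4863

Over the interval, μ = 0.59 × 8 = 4.72 (an 8-kb region = 8 kilobases).
P(5 ≤ N ≤ 9) = Σ_{j=5}^{9} e^(−4.72) · 4.72^j/j! ≈ 0.4863.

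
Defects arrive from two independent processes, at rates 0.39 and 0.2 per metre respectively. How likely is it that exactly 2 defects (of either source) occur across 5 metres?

Independent Poisson processes superpose: combined rate λ = 0.39 + 0.2 = 0.59 per metre.
Over the interval, μ = 0.59 × 5 = 2.95 (5 metres).
P(N = 2) = e^(−2.95) · 2.95^2/2! ≈ 0.2277.

0.2277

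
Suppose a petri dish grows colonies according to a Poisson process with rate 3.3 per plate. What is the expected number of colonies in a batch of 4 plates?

13.2

E[N] = λt = 3.3 × 4 = 13.2 (a batch of 4 plates = 4 plates).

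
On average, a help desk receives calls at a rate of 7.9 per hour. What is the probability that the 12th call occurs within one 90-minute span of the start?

0.5211

Over the interval, μ = 7.9 × 1.5 = 11.85 (a 90-minute span = 1.5 hours).
The 12th arrival falls in the interval iff at least 12 events occur there: P(S_12 ≤ t) = P(N ≥ 12) = 1 − P(N ≤ 11) ≈ 0.5211.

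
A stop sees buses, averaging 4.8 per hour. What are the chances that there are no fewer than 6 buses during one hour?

With mean μ = 4.8 per hour,
P(N ≥ 6) = 1 − P(N ≤ 5) = 1 − Σ_{j=0}^{5} e^(−μ) μ^j/j! ≈ 0.3490.

0.3490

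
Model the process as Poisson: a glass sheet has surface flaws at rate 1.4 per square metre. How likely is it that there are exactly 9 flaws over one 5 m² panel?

Over the interval, μ = 1.4 × 5 = 7 (a 5 m² panel = 5 square metres).
P(N = 9) = e^(−μ) μ^9/9! = e^(−7) · 7^9/362880 ≈ 0.1014.

0.1014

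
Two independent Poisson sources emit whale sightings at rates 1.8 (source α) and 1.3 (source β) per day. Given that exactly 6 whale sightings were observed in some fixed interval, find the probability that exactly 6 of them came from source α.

0.0383

Given the total, each event is independently from source α with probability p = λ_α/(λ_α+λ_β) = 1.8/3.1 ≈ 0.5806.
So K ~ Binomial(6, 1.8/3.1): P(K = 6) = C(6,6) · (1.8/3.1)^6 · (1.3/3.1)^0 ≈ 0.0383.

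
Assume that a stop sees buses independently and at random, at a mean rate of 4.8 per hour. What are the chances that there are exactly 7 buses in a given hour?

0.0959

With mean μ = 4.8 per hour,
P(N = 7) = e^(−μ) μ^7/7! = e^(−4.8) · 4.8^7/5040 ≈ 0.0959.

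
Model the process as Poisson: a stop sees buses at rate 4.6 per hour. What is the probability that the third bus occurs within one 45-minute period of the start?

0.6698

Over the interval, μ = 4.6 × 0.75 = 3.45 (a 45-minute period = 0.75 hours).
The third arrival falls in the interval iff at least 3 events occur there: P(S_3 ≤ t) = P(N ≥ 3) = 1 − P(N ≤ 2) ≈ 0.6698.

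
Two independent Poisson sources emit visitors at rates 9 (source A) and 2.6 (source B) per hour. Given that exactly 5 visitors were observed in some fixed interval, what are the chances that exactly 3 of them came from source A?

0.2346

Given the total, each event is independently from source A with probability p = λ_A/(λ_A+λ_B) = 9/11.6 ≈ 0.7759.
So K ~ Binomial(5, 9/11.6): P(K = 3) = C(5,3) · (9/11.6)^3 · (2.6/11.6)^2 ≈ 0.2346.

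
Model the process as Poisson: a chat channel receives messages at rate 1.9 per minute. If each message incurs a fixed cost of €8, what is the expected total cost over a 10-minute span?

€152

E[N] = 1.9 × 10 = 19 (a 10-minute span = 10 minutes); E[cost] = 19 × €8 = €152.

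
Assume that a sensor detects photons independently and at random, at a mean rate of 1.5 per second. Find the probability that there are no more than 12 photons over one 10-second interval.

0.2676

Over the interval, μ = 1.5 × 10 = 15 (a 10-second interval = 10 seconds).
P(N ≤ 12) = Σ_{j=0}^{12} e^(−μ) μ^j/j! ≈ 0.2676.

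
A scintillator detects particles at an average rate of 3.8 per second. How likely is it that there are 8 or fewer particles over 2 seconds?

0.6482

Over the interval, μ = 3.8 × 2 = 7.6 (2 seconds).
P(N ≤ 8) = Σ_{j=0}^{8} e^(−μ) μ^j/j! ≈ 0.6482.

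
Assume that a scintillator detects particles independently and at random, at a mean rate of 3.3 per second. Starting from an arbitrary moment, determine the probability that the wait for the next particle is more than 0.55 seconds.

0.1628

The wait for the next event is exponential with rate λ = 3.3 per second.
P(T > 0.55) = e^(−λt) = e^(−3.3 × 0.55) = e^(−1.815) ≈ 0.1628.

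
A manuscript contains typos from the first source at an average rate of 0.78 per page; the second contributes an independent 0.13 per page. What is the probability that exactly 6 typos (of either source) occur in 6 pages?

0.1565

Independent Poisson processes superpose: combined rate λ = 0.78 + 0.13 = 0.91 per page.
Over the interval, μ = 0.91 × 6 = 5.46 (6 pages).
P(N = 6) = e^(−5.46) · 5.46^6/6! ≈ 0.1565.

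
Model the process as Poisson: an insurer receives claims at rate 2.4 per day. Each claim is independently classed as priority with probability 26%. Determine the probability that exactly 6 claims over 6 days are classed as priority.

Thinning: the claims that are classed as priority themselves form a Poisson process with rate 0.26 × 2.4 = 0.624 per day.
Over the interval, μ = 0.624 × 6 = 3.744 (6 days).
P(N = 6) = e^(−3.744) · 3.744^6/6! ≈ 0.0905.

0.0905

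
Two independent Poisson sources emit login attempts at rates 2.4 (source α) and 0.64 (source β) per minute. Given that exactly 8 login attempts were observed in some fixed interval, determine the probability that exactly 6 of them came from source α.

0.3005

Given the total, each event is independently from source α with probability p = λ_α/(λ_α+λ_β) = 2.4/3.04 ≈ 0.7895.
So K ~ Binomial(8, 2.4/3.04): P(K = 6) = C(8,6) · (2.4/3.04)^6 · (0.64/3.04)^2 ≈ 0.3005.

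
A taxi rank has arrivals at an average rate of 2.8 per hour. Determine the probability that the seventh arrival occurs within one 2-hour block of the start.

Over the interval, μ = 2.8 × 2 = 5.6 (a 2-hour block = 2 hours).
The seventh arrival falls in the interval iff at least 7 events occur there: P(S_7 ≤ t) = P(N ≥ 7) = 1 − P(N ≤ 6) ≈ 0.3297.

0.3297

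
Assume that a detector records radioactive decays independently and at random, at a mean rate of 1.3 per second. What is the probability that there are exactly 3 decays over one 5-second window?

0.0688

Over the interval, μ = 1.3 × 5 = 6.5 (a 5-second window = 5 seconds).
P(N = 3) = e^(−μ) μ^3/3! = e^(−6.5) · 6.5^3/6 ≈ 0.0688.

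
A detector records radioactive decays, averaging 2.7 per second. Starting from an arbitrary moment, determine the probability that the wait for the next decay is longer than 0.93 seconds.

The wait for the next event is exponential with rate λ = 2.7 per second.
P(T > 0.93) = e^(−λt) = e^(−2.7 × 0.93) = e^(−2.511) ≈ 0.0812.

0.0812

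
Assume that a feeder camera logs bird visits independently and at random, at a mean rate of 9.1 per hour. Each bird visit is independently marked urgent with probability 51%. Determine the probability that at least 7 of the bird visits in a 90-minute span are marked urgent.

Thinning: the bird visits that are marked urgent themselves form a Poisson process with rate 0.51 × 9.1 = 4.641 per hour.
Over the interval, μ = 4.641 × 1.5 = 6.9615 (a 90-minute span = 1.5 hours).
P(N ≥ 7) = 1 − P(N ≤ 6) ≈ 0.5445.

0.5445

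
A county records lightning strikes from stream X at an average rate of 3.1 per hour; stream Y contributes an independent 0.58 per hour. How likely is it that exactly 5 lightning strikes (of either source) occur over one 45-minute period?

Independent Poisson processes superpose: combined rate λ = 3.1 + 0.58 = 3.68 per hour.
Over the interval, μ = 3.68 × 0.75 = 2.76 (a 45-minute period = 0.75 hours).
P(N = 5) = e^(−2.76) · 2.76^5/5! ≈ 0.0845.

0.0845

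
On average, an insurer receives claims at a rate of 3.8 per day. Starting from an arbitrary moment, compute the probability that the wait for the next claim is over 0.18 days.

0.5046

The wait for the next event is exponential with rate λ = 3.8 per day.
P(T > 0.18) = e^(−λt) = e^(−3.8 × 0.18) = e^(−0.684) ≈ 0.5046.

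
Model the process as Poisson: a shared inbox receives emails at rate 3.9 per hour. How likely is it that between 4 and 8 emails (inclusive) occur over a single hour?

0.5282

With mean μ = 3.9 per hour,
P(4 ≤ N ≤ 8) = Σ_{j=4}^{8} e^(−3.9) · 3.9^j/j! ≈ 0.5282.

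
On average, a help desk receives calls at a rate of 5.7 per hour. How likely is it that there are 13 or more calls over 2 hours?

0.3558

Over the interval, μ = 5.7 × 2 = 11.4 (2 hours).
P(N ≥ 13) = 1 − P(N ≤ 12) = 1 − Σ_{j=0}^{12} e^(−μ) μ^j/j! ≈ 0.3558.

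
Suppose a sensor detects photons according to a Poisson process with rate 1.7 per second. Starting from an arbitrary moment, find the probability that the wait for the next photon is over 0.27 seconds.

0.6319

The wait for the next event is exponential with rate λ = 1.7 per second.
P(T > 0.27) = e^(−λt) = e^(−1.7 × 0.27) = e^(−0.459) ≈ 0.6319.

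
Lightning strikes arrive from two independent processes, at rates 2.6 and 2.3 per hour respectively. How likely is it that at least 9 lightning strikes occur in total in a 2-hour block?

0.6442

Independent Poisson processes superpose: combined rate λ = 2.6 + 2.3 = 4.9 per hour.
Over the interval, μ = 4.9 × 2 = 9.8 (a 2-hour block = 2 hours).
P(N ≥ 9) = 1 − P(N ≤ 8) ≈ 0.6442.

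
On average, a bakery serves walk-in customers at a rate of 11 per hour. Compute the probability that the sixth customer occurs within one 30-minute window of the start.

Over the interval, μ = 11 × 0.5 = 5.5 (a 30-minute window = 0.5 hours).
The sixth arrival falls in the interval iff at least 6 events occur there: P(S_6 ≤ t) = P(N ≥ 6) = 1 − P(N ≤ 5) ≈ 0.4711.

0.4711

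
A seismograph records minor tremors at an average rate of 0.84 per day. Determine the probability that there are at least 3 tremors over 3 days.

0.4613

Over the interval, μ = 0.84 × 3 = 2.52 (3 days).
P(N ≥ 3) = 1 − P(N ≤ 2) = 1 − Σ_{j=0}^{2} e^(−μ) μ^j/j! ≈ 0.4613.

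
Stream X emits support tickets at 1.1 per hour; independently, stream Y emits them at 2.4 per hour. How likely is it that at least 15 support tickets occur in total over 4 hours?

Independent Poisson processes superpose: combined rate λ = 1.1 + 2.4 = 3.5 per hour.
Over the interval, μ = 3.5 × 4 = 14 (4 hours).
P(N ≥ 15) = 1 − P(N ≤ 14) ≈ 0.4296.

0.4296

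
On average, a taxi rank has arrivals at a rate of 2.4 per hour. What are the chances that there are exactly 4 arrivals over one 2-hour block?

0.1820

Over the interval, μ = 2.4 × 2 = 4.8 (a 2-hour block = 2 hours).
P(N = 4) = e^(−μ) μ^4/4! = e^(−4.8) · 4.8^4/24 ≈ 0.1820.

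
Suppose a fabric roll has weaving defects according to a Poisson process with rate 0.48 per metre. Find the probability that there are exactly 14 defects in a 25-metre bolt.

Over the interval, μ = 0.48 × 25 = 12 (a 25-metre bolt = 25 metres).
P(N = 14) = e^(−μ) μ^14/14! = e^(−12) · 12^14/87178291200 ≈ 0.0905.

0.0905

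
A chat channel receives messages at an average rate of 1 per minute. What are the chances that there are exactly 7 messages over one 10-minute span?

0.0901

Over the interval, μ = 1 × 10 = 10 (a 10-minute span = 10 minutes).
P(N = 7) = e^(−μ) μ^7/7! = e^(−10) · 10^7/5040 ≈ 0.0901.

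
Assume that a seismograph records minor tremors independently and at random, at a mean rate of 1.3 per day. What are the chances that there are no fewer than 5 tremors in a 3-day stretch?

Over the interval, μ = 1.3 × 3 = 3.9 (a 3-day stretch = 3 days).
P(N ≥ 5) = 1 − P(N ≤ 4) = 1 − Σ_{j=0}^{4} e^(−μ) μ^j/j! ≈ 0.3516.

0.3516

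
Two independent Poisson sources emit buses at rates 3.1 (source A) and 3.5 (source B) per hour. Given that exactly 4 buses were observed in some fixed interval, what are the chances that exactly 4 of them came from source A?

0.0487

Given the total, each event is independently from source A with probability p = λ_A/(λ_A+λ_B) = 3.1/6.6 ≈ 0.4697.
So K ~ Binomial(4, 3.1/6.6): P(K = 4) = C(4,4) · (3.1/6.6)^4 · (3.5/6.6)^0 ≈ 0.0487.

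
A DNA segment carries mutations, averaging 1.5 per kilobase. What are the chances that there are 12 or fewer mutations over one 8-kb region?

Over the interval, μ = 1.5 × 8 = 12 (an 8-kb region = 8 kilobases).
P(N ≤ 12) = Σ_{j=0}^{12} e^(−μ) μ^j/j! ≈ 0.5760.

0.5760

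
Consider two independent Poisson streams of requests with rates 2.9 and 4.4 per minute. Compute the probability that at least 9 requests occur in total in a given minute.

Independent Poisson processes superpose: combined rate λ = 2.9 + 4.4 = 7.3 per minute.
So μ = 7.3.
P(N ≥ 9) = 1 − P(N ≤ 8) ≈ 0.3108.

0.3108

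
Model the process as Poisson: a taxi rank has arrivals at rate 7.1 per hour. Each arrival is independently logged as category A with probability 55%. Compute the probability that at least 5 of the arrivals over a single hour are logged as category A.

0.3526

Thinning: the arrivals that are logged as category A themselves form a Poisson process with rate 0.55 × 7.1 = 3.905 per hour.
So μ = 3.905.
P(N ≥ 5) = 1 − P(N ≤ 4) ≈ 0.3526.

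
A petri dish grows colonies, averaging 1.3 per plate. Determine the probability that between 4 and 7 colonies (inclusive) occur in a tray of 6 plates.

Over the interval, μ = 1.3 × 6 = 7.8 (a tray of 6 plates = 6 plates).
P(4 ≤ N ≤ 7) = Σ_{j=4}^{7} e^(−7.8) · 7.8^j/j! ≈ 0.4327.

0.4327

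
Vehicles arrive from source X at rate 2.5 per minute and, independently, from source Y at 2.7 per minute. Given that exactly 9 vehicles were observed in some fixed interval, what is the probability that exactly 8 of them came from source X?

0.0133

Given the total, each event is independently from source X with probability p = λ_X/(λ_X+λ_Y) = 2.5/5.2 ≈ 0.4808.
So K ~ Binomial(9, 2.5/5.2): P(K = 8) = C(9,8) · (2.5/5.2)^8 · (2.7/5.2)^1 ≈ 0.0133.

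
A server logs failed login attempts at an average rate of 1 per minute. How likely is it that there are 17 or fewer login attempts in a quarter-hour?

0.7489

Over the interval, μ = 1 × 15 = 15 (a quarter-hour = 15 minutes).
P(N ≤ 17) = Σ_{j=0}^{17} e^(−μ) μ^j/j! ≈ 0.7489.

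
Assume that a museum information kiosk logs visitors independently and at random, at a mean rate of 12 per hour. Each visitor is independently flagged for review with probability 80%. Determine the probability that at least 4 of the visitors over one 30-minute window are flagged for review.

0.7058

Thinning: the visitors that are flagged for review themselves form a Poisson process with rate 0.8 × 12 = 9.6 per hour.
Over the interval, μ = 9.6 × 0.5 = 4.8 (a 30-minute window = 0.5 hours).
P(N ≥ 4) = 1 − P(N ≤ 3) ≈ 0.7058.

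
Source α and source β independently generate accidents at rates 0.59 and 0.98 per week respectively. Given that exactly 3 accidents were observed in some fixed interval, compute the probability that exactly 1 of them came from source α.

0.4393

Given the total, each event is independently from source α with probability p = λ_α/(λ_α+λ_β) = 0.59/1.57 ≈ 0.3758.
So K ~ Binomial(3, 0.59/1.57): P(K = 1) = C(3,1) · (0.59/1.57)^1 · (0.98/1.57)^2 ≈ 0.4393.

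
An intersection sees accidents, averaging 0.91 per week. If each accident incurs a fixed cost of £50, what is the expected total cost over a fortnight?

£91

E[N] = 0.91 × 2 = 1.82 (a fortnight = 2 weeks); E[cost] = 1.82 × £50 = £91.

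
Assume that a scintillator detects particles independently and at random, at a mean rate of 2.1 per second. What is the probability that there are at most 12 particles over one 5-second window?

Over the interval, μ = 2.1 × 5 = 10.5 (a 5-second window = 5 seconds).
P(N ≤ 12) = Σ_{j=0}^{12} e^(−μ) μ^j/j! ≈ 0.7420.

0.7420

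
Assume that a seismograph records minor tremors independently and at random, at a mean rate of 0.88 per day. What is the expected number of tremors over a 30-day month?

26.4

E[N] = λt = 0.88 × 30 = 26.4 (a 30-day month = 30 days).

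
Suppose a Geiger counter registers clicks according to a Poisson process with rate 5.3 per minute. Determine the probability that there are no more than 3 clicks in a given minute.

With mean μ = 5.3 per minute,
P(N ≤ 3) = Σ_{j=0}^{3} e^(−μ) μ^j/j! ≈ 0.2254.

0.2254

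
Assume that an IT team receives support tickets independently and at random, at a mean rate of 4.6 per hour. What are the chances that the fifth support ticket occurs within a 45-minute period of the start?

Over the interval, μ = 4.6 × 0.75 = 3.45 (a 45-minute period = 0.75 hours).
The fifth arrival falls in the interval iff at least 5 events occur there: P(S_5 ≤ t) = P(N ≥ 5) = 1 − P(N ≤ 4) ≈ 0.2651.

0.2651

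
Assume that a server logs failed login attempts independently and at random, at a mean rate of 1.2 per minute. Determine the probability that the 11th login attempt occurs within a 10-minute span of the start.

0.6528

Over the interval, μ = 1.2 × 10 = 12 (a 10-minute span = 10 minutes).
The 11th arrival falls in the interval iff at least 11 events occur there: P(S_11 ≤ t) = P(N ≥ 11) = 1 − P(N ≤ 10) ≈ 0.6528.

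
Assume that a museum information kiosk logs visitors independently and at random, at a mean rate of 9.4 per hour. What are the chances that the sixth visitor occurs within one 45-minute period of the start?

0.7056

Over the interval, μ = 9.4 × 0.75 = 7.05 (a 45-minute period = 0.75 hours).
The sixth arrival falls in the interval iff at least 6 events occur there: P(S_6 ≤ t) = P(N ≥ 6) = 1 − P(N ≤ 5) ≈ 0.7056.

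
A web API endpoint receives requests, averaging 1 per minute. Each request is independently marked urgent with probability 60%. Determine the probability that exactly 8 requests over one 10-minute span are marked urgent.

0.1033

Thinning: the requests that are marked urgent themselves form a Poisson process with rate 0.6 × 1 = 0.6 per minute.
Over the interval, μ = 0.6 × 10 = 6 (a 10-minute span = 10 minutes).
P(N = 8) = e^(−6) · 6^8/8! ≈ 0.1033.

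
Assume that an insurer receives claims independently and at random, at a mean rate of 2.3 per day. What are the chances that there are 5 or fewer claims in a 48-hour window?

0.6858

Over the interval, μ = 2.3 × 2 = 4.6 (a 48-hour window = 2 days).
P(N ≤ 5) = Σ_{j=0}^{5} e^(−μ) μ^j/j! ≈ 0.6858.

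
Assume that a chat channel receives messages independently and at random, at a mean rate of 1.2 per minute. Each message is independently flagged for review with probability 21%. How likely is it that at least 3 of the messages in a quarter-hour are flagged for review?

Thinning: the messages that are flagged for review themselves form a Poisson process with rate 0.21 × 1.2 = 0.252 per minute.
Over the interval, μ = 0.252 × 15 = 3.78 (a quarter-hour = 15 minutes).
P(N ≥ 3) = 1 − P(N ≤ 2) ≈ 0.7279.

0.7279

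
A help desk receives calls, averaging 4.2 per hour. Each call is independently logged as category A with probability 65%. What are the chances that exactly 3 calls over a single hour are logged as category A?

Thinning: the calls that are logged as category A themselves form a Poisson process with rate 0.65 × 4.2 = 2.73 per hour.
So μ = 2.73.
P(N = 3) = e^(−2.73) · 2.73^3/3! ≈ 0.2212.

0.2212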